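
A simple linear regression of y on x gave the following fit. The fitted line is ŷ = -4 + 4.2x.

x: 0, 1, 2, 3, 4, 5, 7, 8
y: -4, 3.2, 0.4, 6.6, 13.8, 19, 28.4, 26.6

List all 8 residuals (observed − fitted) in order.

0, 3, -4, -2, 1, 2, 3, -3

x=0: ŷ = -4 + 4.2·0 = -4; r = -4 − (-4) = 0
x=1: ŷ = -4 + 4.2·1 = 0.2; r = 3.2 − 0.2 = 3
x=2: ŷ = -4 + 4.2·2 = 4.4; r = 0.4 − 4.4 = -4
x=3: ŷ = -4 + 4.2·3 = 8.6; r = 6.6 − 8.6 = -2
x=4: ŷ = -4 + 4.2·4 = 12.8; r = 13.8 − 12.8 = 1
x=5: ŷ = -4 + 4.2·5 = 17; r = 19 − 17 = 2
x=7: ŷ = -4 + 4.2·7 = 25.4; r = 28.4 − 25.4 = 3
x=8: ŷ = -4 + 4.2·8 = 29.6; r = 26.6 − 29.6 = -3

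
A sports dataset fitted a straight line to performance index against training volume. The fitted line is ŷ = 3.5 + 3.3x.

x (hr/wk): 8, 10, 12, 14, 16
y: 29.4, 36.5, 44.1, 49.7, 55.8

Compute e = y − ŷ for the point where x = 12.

ŷ = 3.5 + 3.3·12 = 43.1
e = 44.1 − 43.1 = 1

e = 1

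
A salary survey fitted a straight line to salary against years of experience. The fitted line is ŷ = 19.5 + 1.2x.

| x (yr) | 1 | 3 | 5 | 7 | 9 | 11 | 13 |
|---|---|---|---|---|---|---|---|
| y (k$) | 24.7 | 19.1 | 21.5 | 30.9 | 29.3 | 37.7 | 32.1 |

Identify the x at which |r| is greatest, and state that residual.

x = 11, r = 5

x=1: ŷ = 19.5 + 1.2·1 = 20.7; r = 24.7 − 20.7 = 4
x=3: ŷ = 19.5 + 1.2·3 = 23.1; r = 19.1 − 23.1 = -4
x=5: ŷ = 19.5 + 1.2·5 = 25.5; r = 21.5 − 25.5 = -4
x=7: ŷ = 19.5 + 1.2·7 = 27.9; r = 30.9 − 27.9 = 3
x=9: ŷ = 19.5 + 1.2·9 = 30.3; r = 29.3 − 30.3 = -1
x=11: ŷ = 19.5 + 1.2·11 = 32.7; r = 37.7 − 32.7 = 5
x=13: ŷ = 19.5 + 1.2·13 = 35.1; r = 32.1 − 35.1 = -3
Largest |r| is 5 at x = 11, residual 5.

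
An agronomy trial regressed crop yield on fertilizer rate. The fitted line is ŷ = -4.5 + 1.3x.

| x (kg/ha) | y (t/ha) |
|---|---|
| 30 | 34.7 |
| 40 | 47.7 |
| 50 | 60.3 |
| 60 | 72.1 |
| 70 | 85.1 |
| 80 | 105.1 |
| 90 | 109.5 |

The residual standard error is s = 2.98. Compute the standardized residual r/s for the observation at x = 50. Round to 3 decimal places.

ŷ = -4.5 + 1.3·50 = 60.5
r = 60.3 − 60.5 = -0.2
r/s = -0.2 / 2.98 = -0.067

-0.067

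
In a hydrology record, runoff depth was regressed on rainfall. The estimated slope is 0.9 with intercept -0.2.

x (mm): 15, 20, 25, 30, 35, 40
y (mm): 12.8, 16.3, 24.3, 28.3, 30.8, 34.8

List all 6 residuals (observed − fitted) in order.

-0.5, -1.5, 2, 1.5, -0.5, -1

x=15: ŷ = -0.2 + 0.9·15 = 13.3; r = 12.8 − 13.3 = -0.5
x=20: ŷ = -0.2 + 0.9·20 = 17.8; r = 16.3 − 17.8 = -1.5
x=25: ŷ = -0.2 + 0.9·25 = 22.3; r = 24.3 − 22.3 = 2
x=30: ŷ = -0.2 + 0.9·30 = 26.8; r = 28.3 − 26.8 = 1.5
x=35: ŷ = -0.2 + 0.9·35 = 31.3; r = 30.8 − 31.3 = -0.5
x=40: ŷ = -0.2 + 0.9·40 = 35.8; r = 34.8 − 35.8 = -1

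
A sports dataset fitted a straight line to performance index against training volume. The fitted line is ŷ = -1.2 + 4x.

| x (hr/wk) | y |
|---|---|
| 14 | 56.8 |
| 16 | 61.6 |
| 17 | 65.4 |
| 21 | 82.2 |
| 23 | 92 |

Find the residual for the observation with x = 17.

r = -1.4

ŷ = -1.2 + 4·17 = 66.8
r = 65.4 − 66.8 = -1.4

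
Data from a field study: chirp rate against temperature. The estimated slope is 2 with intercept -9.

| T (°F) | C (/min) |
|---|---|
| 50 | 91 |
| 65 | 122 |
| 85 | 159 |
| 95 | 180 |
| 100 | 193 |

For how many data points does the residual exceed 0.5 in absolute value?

4

T=50: ŷ = -9 + 2·50 = 91; e = 91 − 91 = 0
T=65: ŷ = -9 + 2·65 = 121; e = 122 − 121 = 1
T=85: ŷ = -9 + 2·85 = 161; e = 159 − 161 = -2
T=95: ŷ = -9 + 2·95 = 181; e = 180 − 181 = -1
T=100: ŷ = -9 + 2·100 = 191; e = 193 − 191 = 2
|e| > 0.5: T=65 (|e|=1), T=85 (|e|=2), T=95 (|e|=1), T=100 (|e|=2) → 4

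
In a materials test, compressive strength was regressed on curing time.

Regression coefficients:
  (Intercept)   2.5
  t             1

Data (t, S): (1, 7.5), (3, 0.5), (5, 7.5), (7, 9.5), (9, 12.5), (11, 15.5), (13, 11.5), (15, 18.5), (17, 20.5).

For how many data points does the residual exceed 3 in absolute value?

3

t=1: ŷ = 2.5 + 1 = 3.5; r = 7.5 − 3.5 = 4
t=3: ŷ = 2.5 + 3 = 5.5; r = 0.5 − 5.5 = -5
t=5: ŷ = 2.5 + 5 = 7.5; r = 7.5 − 7.5 = 0
t=7: ŷ = 2.5 + 7 = 9.5; r = 9.5 − 9.5 = 0
t=9: ŷ = 2.5 + 9 = 11.5; r = 12.5 − 11.5 = 1
t=11: ŷ = 2.5 + 11 = 13.5; r = 15.5 − 13.5 = 2
t=13: ŷ = 2.5 + 13 = 15.5; r = 11.5 − 15.5 = -4
t=15: ŷ = 2.5 + 15 = 17.5; r = 18.5 − 17.5 = 1
t=17: ŷ = 2.5 + 17 = 19.5; r = 20.5 − 19.5 = 1
|r| > 3: t=1 (|r|=4), t=3 (|r|=5), t=13 (|r|=4) → 3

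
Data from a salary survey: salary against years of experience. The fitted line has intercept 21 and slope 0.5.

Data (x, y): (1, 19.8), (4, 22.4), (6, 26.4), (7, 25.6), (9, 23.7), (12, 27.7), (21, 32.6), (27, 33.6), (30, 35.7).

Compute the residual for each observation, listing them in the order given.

-1.7, -0.6, 2.4, 1.1, -1.8, 0.7, 1.1, -0.9, -0.3

x=1: ŷ = 21 + 0.5·1 = 21.5; r = 19.8 − 21.5 = -1.7
x=4: ŷ = 21 + 0.5·4 = 23; r = 22.4 − 23 = -0.6
x=6: ŷ = 21 + 0.5·6 = 24; r = 26.4 − 24 = 2.4
x=7: ŷ = 21 + 0.5·7 = 24.5; r = 25.6 − 24.5 = 1.1
x=9: ŷ = 21 + 0.5·9 = 25.5; r = 23.7 − 25.5 = -1.8
x=12: ŷ = 21 + 0.5·12 = 27; r = 27.7 − 27 = 0.7
x=21: ŷ = 21 + 0.5·21 = 31.5; r = 32.6 − 31.5 = 1.1
x=27: ŷ = 21 + 0.5·27 = 34.5; r = 33.6 − 34.5 = -0.9
x=30: ŷ = 21 + 0.5·30 = 36; r = 35.7 − 36 = -0.3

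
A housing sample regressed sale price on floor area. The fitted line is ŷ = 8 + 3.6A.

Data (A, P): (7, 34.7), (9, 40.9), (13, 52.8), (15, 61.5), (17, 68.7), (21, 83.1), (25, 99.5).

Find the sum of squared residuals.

A=7: ŷ = 8 + 3.6·7 = 33.2; r = 34.7 − 33.2 = 1.5
A=9: ŷ = 8 + 3.6·9 = 40.4; r = 40.9 − 40.4 = 0.5
A=13: ŷ = 8 + 3.6·13 = 54.8; r = 52.8 − 54.8 = -2
A=15: ŷ = 8 + 3.6·15 = 62; r = 61.5 − 62 = -0.5
A=17: ŷ = 8 + 3.6·17 = 69.2; r = 68.7 − 69.2 = -0.5
A=21: ŷ = 8 + 3.6·21 = 83.6; r = 83.1 − 83.6 = -0.5
A=25: ŷ = 8 + 3.6·25 = 98; r = 99.5 − 98 = 1.5
SSE = 2.25 + 0.25 + 4 + 0.25 + 0.25 + 0.25 + 2.25 = 9.5

SSE = 9.5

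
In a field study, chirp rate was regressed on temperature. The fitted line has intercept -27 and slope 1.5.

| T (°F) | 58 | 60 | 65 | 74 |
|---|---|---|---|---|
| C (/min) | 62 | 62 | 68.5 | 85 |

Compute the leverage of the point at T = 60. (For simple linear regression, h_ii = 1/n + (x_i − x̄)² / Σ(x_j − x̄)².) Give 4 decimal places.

T̄ = (58 + 60 + 65 + 74)/4 = 64.25
Σ(T − T̄)² = 39.0625 + 18.0625 + 0.5625 + 95.0625 = 152.75
h = 1/4 + (-4.25)²/152.75 = 0.25 + 0.118249 = 0.3682

h = 0.3682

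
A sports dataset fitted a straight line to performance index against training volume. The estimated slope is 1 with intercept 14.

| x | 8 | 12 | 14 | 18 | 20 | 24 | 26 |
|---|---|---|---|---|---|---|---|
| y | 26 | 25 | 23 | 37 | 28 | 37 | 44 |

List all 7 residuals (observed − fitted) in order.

4, -1, -5, 5, -6, -1, 4

x=8: ŷ = 14 + 8 = 22; e = 26 − 22 = 4
x=12: ŷ = 14 + 12 = 26; e = 25 − 26 = -1
x=14: ŷ = 14 + 14 = 28; e = 23 − 28 = -5
x=18: ŷ = 14 + 18 = 32; e = 37 − 32 = 5
x=20: ŷ = 14 + 20 = 34; e = 28 − 34 = -6
x=24: ŷ = 14 + 24 = 38; e = 37 − 38 = -1
x=26: ŷ = 14 + 26 = 40; e = 44 − 40 = 4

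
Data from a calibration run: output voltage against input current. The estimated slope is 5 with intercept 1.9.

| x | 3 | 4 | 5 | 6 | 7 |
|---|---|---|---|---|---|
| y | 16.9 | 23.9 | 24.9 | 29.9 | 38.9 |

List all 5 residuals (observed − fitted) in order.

x=3: ŷ = 1.9 + 5·3 = 16.9; r = 16.9 − 16.9 = 0
x=4: ŷ = 1.9 + 5·4 = 21.9; r = 23.9 − 21.9 = 2
x=5: ŷ = 1.9 + 5·5 = 26.9; r = 24.9 − 26.9 = -2
x=6: ŷ = 1.9 + 5·6 = 31.9; r = 29.9 − 31.9 = -2
x=7: ŷ = 1.9 + 5·7 = 36.9; r = 38.9 − 36.9 = 2

0, 2, -2, -2, 2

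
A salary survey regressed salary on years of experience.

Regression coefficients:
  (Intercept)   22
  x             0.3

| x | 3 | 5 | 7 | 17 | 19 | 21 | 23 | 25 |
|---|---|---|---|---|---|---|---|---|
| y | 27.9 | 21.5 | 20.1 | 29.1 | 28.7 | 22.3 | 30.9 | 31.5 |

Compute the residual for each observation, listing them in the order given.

5, -2, -4, 2, 1, -6, 2, 2

x=3: ŷ = 22 + 0.3·3 = 22.9; e = 27.9 − 22.9 = 5
x=5: ŷ = 22 + 0.3·5 = 23.5; e = 21.5 − 23.5 = -2
x=7: ŷ = 22 + 0.3·7 = 24.1; e = 20.1 − 24.1 = -4
x=17: ŷ = 22 + 0.3·17 = 27.1; e = 29.1 − 27.1 = 2
x=19: ŷ = 22 + 0.3·19 = 27.7; e = 28.7 − 27.7 = 1
x=21: ŷ = 22 + 0.3·21 = 28.3; e = 22.3 − 28.3 = -6
x=23: ŷ = 22 + 0.3·23 = 28.9; e = 30.9 − 28.9 = 2
x=25: ŷ = 22 + 0.3·25 = 29.5; e = 31.5 − 29.5 = 2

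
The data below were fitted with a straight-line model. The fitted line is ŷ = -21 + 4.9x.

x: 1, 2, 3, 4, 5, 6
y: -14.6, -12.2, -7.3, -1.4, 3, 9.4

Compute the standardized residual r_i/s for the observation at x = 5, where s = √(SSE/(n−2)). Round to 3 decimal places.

x=1: ŷ = -21 + 4.9·1 = -16.1; r = -14.6 − (-16.1) = 1.5
x=2: ŷ = -21 + 4.9·2 = -11.2; r = -12.2 − (-11.2) = -1
x=3: ŷ = -21 + 4.9·3 = -6.3; r = -7.3 − (-6.3) = -1
x=4: ŷ = -21 + 4.9·4 = -1.4; r = -1.4 − (-1.4) = 0
x=5: ŷ = -21 + 4.9·5 = 3.5; r = 3 − 3.5 = -0.5
x=6: ŷ = -21 + 4.9·6 = 8.4; r = 9.4 − 8.4 = 1
SSE = 2.25 + 1 + 1 + 0 + 0.25 + 1 = 5.5
s = √(5.5/4) = 1.1726
r/s = -0.5 / 1.1726 = -0.426

-0.426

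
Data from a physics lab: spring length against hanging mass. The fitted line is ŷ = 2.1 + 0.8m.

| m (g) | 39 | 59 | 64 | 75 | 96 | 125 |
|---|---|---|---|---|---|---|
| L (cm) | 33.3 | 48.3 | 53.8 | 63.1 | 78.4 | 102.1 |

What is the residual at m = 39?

r = 0

ŷ = 2.1 + 0.8·39 = 33.3
r = 33.3 − 33.3 = 0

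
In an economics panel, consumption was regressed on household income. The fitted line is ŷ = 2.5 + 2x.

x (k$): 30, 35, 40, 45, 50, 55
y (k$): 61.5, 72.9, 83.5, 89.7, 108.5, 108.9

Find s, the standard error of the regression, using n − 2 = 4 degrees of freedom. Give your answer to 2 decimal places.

x=30: ŷ = 2.5 + 2·30 = 62.5; r = 61.5 − 62.5 = -1
x=35: ŷ = 2.5 + 2·35 = 72.5; r = 72.9 − 72.5 = 0.4
x=40: ŷ = 2.5 + 2·40 = 82.5; r = 83.5 − 82.5 = 1
x=45: ŷ = 2.5 + 2·45 = 92.5; r = 89.7 − 92.5 = -2.8
x=50: ŷ = 2.5 + 2·50 = 102.5; r = 108.5 − 102.5 = 6
x=55: ŷ = 2.5 + 2·55 = 112.5; r = 108.9 − 112.5 = -3.6
SSE = 1 + 0.16 + 1 + 7.84 + 36 + 12.96 = 58.96
s = √(58.96/4) = √14.74 ≈ 3.84

s = 3.84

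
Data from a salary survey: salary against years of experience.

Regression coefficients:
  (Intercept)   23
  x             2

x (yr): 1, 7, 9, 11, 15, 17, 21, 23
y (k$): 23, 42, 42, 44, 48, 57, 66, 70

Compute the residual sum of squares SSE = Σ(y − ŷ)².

SSE = 58

x=1: ŷ = 23 + 2·1 = 25; r = 23 − 25 = -2
x=7: ŷ = 23 + 2·7 = 37; r = 42 − 37 = 5
x=9: ŷ = 23 + 2·9 = 41; r = 42 − 41 = 1
x=11: ŷ = 23 + 2·11 = 45; r = 44 − 45 = -1
x=15: ŷ = 23 + 2·15 = 53; r = 48 − 53 = -5
x=17: ŷ = 23 + 2·17 = 57; r = 57 − 57 = 0
x=21: ŷ = 23 + 2·21 = 65; r = 66 − 65 = 1
x=23: ŷ = 23 + 2·23 = 69; r = 70 − 69 = 1
SSE = 4 + 25 + 1 + 1 + 25 + 0 + 1 + 1 = 58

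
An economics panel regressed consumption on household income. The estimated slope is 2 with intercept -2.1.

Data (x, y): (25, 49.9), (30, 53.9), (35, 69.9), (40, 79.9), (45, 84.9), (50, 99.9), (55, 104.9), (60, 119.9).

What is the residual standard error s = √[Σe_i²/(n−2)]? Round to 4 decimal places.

s = 3.0000

x=25: ŷ = -2.1 + 2·25 = 47.9; e = 49.9 − 47.9 = 2
x=30: ŷ = -2.1 + 2·30 = 57.9; e = 53.9 − 57.9 = -4
x=35: ŷ = -2.1 + 2·35 = 67.9; e = 69.9 − 67.9 = 2
x=40: ŷ = -2.1 + 2·40 = 77.9; e = 79.9 − 77.9 = 2
x=45: ŷ = -2.1 + 2·45 = 87.9; e = 84.9 − 87.9 = -3
x=50: ŷ = -2.1 + 2·50 = 97.9; e = 99.9 − 97.9 = 2
x=55: ŷ = -2.1 + 2·55 = 107.9; e = 104.9 − 107.9 = -3
x=60: ŷ = -2.1 + 2·60 = 117.9; e = 119.9 − 117.9 = 2
SSE = 4 + 16 + 4 + 4 + 9 + 4 + 9 + 4 = 54
s = √(54/6) = √9 ≈ 3.0000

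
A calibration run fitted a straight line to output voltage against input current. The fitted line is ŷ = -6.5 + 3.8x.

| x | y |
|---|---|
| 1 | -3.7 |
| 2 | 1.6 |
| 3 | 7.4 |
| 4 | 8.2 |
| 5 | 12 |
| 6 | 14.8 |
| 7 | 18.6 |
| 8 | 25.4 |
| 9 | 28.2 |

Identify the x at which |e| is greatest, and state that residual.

x = 3, e = 2.5

x=1: ŷ = -6.5 + 3.8·1 = -2.7; e = -3.7 − (-2.7) = -1
x=2: ŷ = -6.5 + 3.8·2 = 1.1; e = 1.6 − 1.1 = 0.5
x=3: ŷ = -6.5 + 3.8·3 = 4.9; e = 7.4 − 4.9 = 2.5
x=4: ŷ = -6.5 + 3.8·4 = 8.7; e = 8.2 − 8.7 = -0.5
x=5: ŷ = -6.5 + 3.8·5 = 12.5; e = 12 − 12.5 = -0.5
x=6: ŷ = -6.5 + 3.8·6 = 16.3; e = 14.8 − 16.3 = -1.5
x=7: ŷ = -6.5 + 3.8·7 = 20.1; e = 18.6 − 20.1 = -1.5
x=8: ŷ = -6.5 + 3.8·8 = 23.9; e = 25.4 − 23.9 = 1.5
x=9: ŷ = -6.5 + 3.8·9 = 27.7; e = 28.2 − 27.7 = 0.5
Largest |e| is 2.5 at x = 3, residual 2.5.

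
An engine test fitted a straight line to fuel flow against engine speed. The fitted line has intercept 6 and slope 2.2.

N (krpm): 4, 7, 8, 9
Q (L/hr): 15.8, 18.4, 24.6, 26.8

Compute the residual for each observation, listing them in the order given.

1, -3, 1, 1

N=4: Q̂ = 6 + 2.2·4 = 14.8; r = 15.8 − 14.8 = 1
N=7: Q̂ = 6 + 2.2·7 = 21.4; r = 18.4 − 21.4 = -3
N=8: Q̂ = 6 + 2.2·8 = 23.6; r = 24.6 − 23.6 = 1
N=9: Q̂ = 6 + 2.2·9 = 25.8; r = 26.8 − 25.8 = 1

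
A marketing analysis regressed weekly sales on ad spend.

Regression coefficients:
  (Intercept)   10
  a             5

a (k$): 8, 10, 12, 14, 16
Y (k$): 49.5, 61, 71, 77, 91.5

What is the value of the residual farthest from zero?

a=8: ŷ = 10 + 5·8 = 50; r = 49.5 − 50 = -0.5
a=10: ŷ = 10 + 5·10 = 60; r = 61 − 60 = 1
a=12: ŷ = 10 + 5·12 = 70; r = 71 − 70 = 1
a=14: ŷ = 10 + 5·14 = 80; r = 77 − 80 = -3
a=16: ŷ = 10 + 5·16 = 90; r = 91.5 − 90 = 1.5
Largest |r| is 3 at a = 14, residual -3.

r = -3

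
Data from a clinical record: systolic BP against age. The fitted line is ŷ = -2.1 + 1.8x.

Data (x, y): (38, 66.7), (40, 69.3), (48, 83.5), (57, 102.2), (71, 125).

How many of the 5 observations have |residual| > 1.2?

1

x=38: ŷ = -2.1 + 1.8·38 = 66.3; e = 66.7 − 66.3 = 0.4
x=40: ŷ = -2.1 + 1.8·40 = 69.9; e = 69.3 − 69.9 = -0.6
x=48: ŷ = -2.1 + 1.8·48 = 84.3; e = 83.5 − 84.3 = -0.8
x=57: ŷ = -2.1 + 1.8·57 = 100.5; e = 102.2 − 100.5 = 1.7
x=71: ŷ = -2.1 + 1.8·71 = 125.7; e = 125 − 125.7 = -0.7
|e| > 1.2: x=57 (|e|=1.7) → 1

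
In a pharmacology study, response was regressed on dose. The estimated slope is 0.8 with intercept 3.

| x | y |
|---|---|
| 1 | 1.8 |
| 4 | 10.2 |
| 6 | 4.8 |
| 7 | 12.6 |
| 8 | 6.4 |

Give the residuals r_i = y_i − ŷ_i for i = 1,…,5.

-2, 4, -3, 4, -3

x=1: ŷ = 3 + 0.8·1 = 3.8; r = 1.8 − 3.8 = -2
x=4: ŷ = 3 + 0.8·4 = 6.2; r = 10.2 − 6.2 = 4
x=6: ŷ = 3 + 0.8·6 = 7.8; r = 4.8 − 7.8 = -3
x=7: ŷ = 3 + 0.8·7 = 8.6; r = 12.6 − 8.6 = 4
x=8: ŷ = 3 + 0.8·8 = 9.4; r = 6.4 − 9.4 = -3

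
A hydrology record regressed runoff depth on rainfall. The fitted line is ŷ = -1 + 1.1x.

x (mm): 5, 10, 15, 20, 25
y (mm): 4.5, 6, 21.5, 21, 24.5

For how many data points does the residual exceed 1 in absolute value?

3

x=5: ŷ = -1 + 1.1·5 = 4.5; e = 4.5 − 4.5 = 0
x=10: ŷ = -1 + 1.1·10 = 10; e = 6 − 10 = -4
x=15: ŷ = -1 + 1.1·15 = 15.5; e = 21.5 − 15.5 = 6
x=20: ŷ = -1 + 1.1·20 = 21; e = 21 − 21 = 0
x=25: ŷ = -1 + 1.1·25 = 26.5; e = 24.5 − 26.5 = -2
|e| > 1: x=10 (|e|=4), x=15 (|e|=6), x=25 (|e|=2) → 3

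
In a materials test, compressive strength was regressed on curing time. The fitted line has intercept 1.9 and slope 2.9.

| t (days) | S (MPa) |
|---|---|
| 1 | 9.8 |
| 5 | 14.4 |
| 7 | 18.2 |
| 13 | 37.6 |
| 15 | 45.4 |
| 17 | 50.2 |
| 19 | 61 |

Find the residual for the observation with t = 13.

r = -2

Ŝ = 1.9 + 2.9·13 = 39.6
r = 37.6 − 39.6 = -2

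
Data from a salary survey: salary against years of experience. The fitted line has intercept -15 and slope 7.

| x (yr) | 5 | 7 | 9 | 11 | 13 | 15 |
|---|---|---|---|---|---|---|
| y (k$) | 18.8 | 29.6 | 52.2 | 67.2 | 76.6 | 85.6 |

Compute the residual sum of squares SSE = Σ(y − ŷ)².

x=5: ŷ = -15 + 7·5 = 20; e = 18.8 − 20 = -1.2
x=7: ŷ = -15 + 7·7 = 34; e = 29.6 − 34 = -4.4
x=9: ŷ = -15 + 7·9 = 48; e = 52.2 − 48 = 4.2
x=11: ŷ = -15 + 7·11 = 62; e = 67.2 − 62 = 5.2
x=13: ŷ = -15 + 7·13 = 76; e = 76.6 − 76 = 0.6
x=15: ŷ = -15 + 7·15 = 90; e = 85.6 − 90 = -4.4
SSE = 1.44 + 19.36 + 17.64 + 27.04 + 0.36 + 19.36 = 85.2

SSE = 85.2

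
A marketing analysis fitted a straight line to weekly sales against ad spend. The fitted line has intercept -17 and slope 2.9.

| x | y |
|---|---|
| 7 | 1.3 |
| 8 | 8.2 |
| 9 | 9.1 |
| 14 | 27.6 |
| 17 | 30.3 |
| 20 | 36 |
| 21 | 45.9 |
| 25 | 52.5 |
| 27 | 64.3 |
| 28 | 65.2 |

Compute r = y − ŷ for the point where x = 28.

ŷ = -17 + 2.9·28 = 64.2
r = 65.2 − 64.2 = 1

r = 1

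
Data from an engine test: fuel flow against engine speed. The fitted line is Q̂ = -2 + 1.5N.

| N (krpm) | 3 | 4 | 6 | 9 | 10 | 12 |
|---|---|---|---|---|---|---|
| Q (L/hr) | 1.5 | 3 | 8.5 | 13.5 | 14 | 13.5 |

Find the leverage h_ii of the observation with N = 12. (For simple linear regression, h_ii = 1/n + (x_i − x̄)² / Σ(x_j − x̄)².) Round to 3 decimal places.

h = 0.511

N̄ = (3 + 4 + 6 + 9 + 10 + 12)/6 = 7.33333
Σ(N − N̄)² = 18.7778 + 11.1111 + 1.77778 + 2.77778 + 7.11111 + 21.7778 = 63.3333
h = 1/6 + (4.66667)²/63.3333 = 0.166667 + 0.34386 = 0.511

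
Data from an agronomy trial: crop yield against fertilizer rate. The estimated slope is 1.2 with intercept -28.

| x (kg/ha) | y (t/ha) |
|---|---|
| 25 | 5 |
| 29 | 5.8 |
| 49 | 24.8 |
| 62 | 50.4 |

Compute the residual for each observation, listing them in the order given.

x=25: ŷ = -28 + 1.2·25 = 2; e = 5 − 2 = 3
x=29: ŷ = -28 + 1.2·29 = 6.8; e = 5.8 − 6.8 = -1
x=49: ŷ = -28 + 1.2·49 = 30.8; e = 24.8 − 30.8 = -6
x=62: ŷ = -28 + 1.2·62 = 46.4; e = 50.4 − 46.4 = 4

3, -1, -6, 4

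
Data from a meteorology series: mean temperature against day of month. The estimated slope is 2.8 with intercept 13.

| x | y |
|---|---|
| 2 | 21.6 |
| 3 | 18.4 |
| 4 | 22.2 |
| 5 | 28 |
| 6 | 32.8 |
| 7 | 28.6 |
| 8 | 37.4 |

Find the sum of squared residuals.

x=2: ŷ = 13 + 2.8·2 = 18.6; r = 21.6 − 18.6 = 3
x=3: ŷ = 13 + 2.8·3 = 21.4; r = 18.4 − 21.4 = -3
x=4: ŷ = 13 + 2.8·4 = 24.2; r = 22.2 − 24.2 = -2
x=5: ŷ = 13 + 2.8·5 = 27; r = 28 − 27 = 1
x=6: ŷ = 13 + 2.8·6 = 29.8; r = 32.8 − 29.8 = 3
x=7: ŷ = 13 + 2.8·7 = 32.6; r = 28.6 − 32.6 = -4
x=8: ŷ = 13 + 2.8·8 = 35.4; r = 37.4 − 35.4 = 2
SSE = 9 + 9 + 4 + 1 + 9 + 16 + 4 = 52

SSE = 52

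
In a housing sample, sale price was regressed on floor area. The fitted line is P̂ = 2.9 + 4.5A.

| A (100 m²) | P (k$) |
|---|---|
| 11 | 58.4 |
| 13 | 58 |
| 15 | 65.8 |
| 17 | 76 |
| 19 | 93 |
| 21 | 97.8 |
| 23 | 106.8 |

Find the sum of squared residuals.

SSE = 101.76

A=11: P̂ = 2.9 + 4.5·11 = 52.4; e = 58.4 − 52.4 = 6
A=13: P̂ = 2.9 + 4.5·13 = 61.4; e = 58 − 61.4 = -3.4
A=15: P̂ = 2.9 + 4.5·15 = 70.4; e = 65.8 − 70.4 = -4.6
A=17: P̂ = 2.9 + 4.5·17 = 79.4; e = 76 − 79.4 = -3.4
A=19: P̂ = 2.9 + 4.5·19 = 88.4; e = 93 − 88.4 = 4.6
A=21: P̂ = 2.9 + 4.5·21 = 97.4; e = 97.8 − 97.4 = 0.4
A=23: P̂ = 2.9 + 4.5·23 = 106.4; e = 106.8 − 106.4 = 0.4
SSE = 36 + 11.56 + 21.16 + 11.56 + 21.16 + 0.16 + 0.16 = 101.76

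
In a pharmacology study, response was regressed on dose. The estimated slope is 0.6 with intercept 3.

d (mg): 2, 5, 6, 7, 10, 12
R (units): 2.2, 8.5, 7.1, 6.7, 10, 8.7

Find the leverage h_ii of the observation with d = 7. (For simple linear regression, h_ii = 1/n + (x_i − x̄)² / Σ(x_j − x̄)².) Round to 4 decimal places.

d̄ = (2 + 5 + 6 + 7 + 10 + 12)/6 = 7
Σ(d − d̄)² = 25 + 4 + 1 + 0 + 9 + 25 = 64
h = 1/6 + (0)²/64 = 0.166667 + 0 = 0.1667

h = 0.1667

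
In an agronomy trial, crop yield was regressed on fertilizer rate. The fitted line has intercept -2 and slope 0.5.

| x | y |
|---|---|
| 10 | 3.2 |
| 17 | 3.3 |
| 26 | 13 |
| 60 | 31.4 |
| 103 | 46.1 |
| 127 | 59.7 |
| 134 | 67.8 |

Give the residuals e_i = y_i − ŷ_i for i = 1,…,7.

0.2, -3.2, 2, 3.4, -3.4, -1.8, 2.8

x=10: ŷ = -2 + 0.5·10 = 3; e = 3.2 − 3 = 0.2
x=17: ŷ = -2 + 0.5·17 = 6.5; e = 3.3 − 6.5 = -3.2
x=26: ŷ = -2 + 0.5·26 = 11; e = 13 − 11 = 2
x=60: ŷ = -2 + 0.5·60 = 28; e = 31.4 − 28 = 3.4
x=103: ŷ = -2 + 0.5·103 = 49.5; e = 46.1 − 49.5 = -3.4
x=127: ŷ = -2 + 0.5·127 = 61.5; e = 59.7 − 61.5 = -1.8
x=134: ŷ = -2 + 0.5·134 = 65; e = 67.8 − 65 = 2.8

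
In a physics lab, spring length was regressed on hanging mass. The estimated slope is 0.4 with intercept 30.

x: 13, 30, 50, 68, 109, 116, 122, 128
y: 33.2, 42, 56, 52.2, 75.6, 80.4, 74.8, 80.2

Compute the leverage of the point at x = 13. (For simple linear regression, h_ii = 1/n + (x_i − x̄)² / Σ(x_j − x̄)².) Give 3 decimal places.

h = 0.436

x̄ = (13 + 30 + 50 + 68 + 109 + 116 + 122 + 128)/8 = 79.5
Σ(x − x̄)² = 4422.25 + 2450.25 + 870.25 + 132.25 + 870.25 + 1332.25 + 1806.25 + 2352.25 = 14236
h = 1/8 + (-66.5)²/14236 = 0.125 + 0.310639 = 0.436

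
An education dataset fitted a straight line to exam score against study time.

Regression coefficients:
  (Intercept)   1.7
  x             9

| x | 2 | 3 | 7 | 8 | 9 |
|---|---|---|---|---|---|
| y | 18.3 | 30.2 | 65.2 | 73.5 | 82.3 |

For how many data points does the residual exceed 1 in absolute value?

x=2: ŷ = 1.7 + 9·2 = 19.7; e = 18.3 − 19.7 = -1.4
x=3: ŷ = 1.7 + 9·3 = 28.7; e = 30.2 − 28.7 = 1.5
x=7: ŷ = 1.7 + 9·7 = 64.7; e = 65.2 − 64.7 = 0.5
x=8: ŷ = 1.7 + 9·8 = 73.7; e = 73.5 − 73.7 = -0.2
x=9: ŷ = 1.7 + 9·9 = 82.7; e = 82.3 − 82.7 = -0.4
|e| > 1: x=2 (|e|=1.4), x=3 (|e|=1.5) → 2

2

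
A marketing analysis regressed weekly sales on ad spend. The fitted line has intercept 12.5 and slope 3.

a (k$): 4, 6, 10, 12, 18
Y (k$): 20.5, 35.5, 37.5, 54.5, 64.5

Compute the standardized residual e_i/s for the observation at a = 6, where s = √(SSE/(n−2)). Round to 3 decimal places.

0.841

a=4: Ŷ = 12.5 + 3·4 = 24.5; e = 20.5 − 24.5 = -4
a=6: Ŷ = 12.5 + 3·6 = 30.5; e = 35.5 − 30.5 = 5
a=10: Ŷ = 12.5 + 3·10 = 42.5; e = 37.5 − 42.5 = -5
a=12: Ŷ = 12.5 + 3·12 = 48.5; e = 54.5 − 48.5 = 6
a=18: Ŷ = 12.5 + 3·18 = 66.5; e = 64.5 − 66.5 = -2
SSE = 16 + 25 + 25 + 36 + 4 = 106
s = √(106/3) = 5.94418
e/s = 5 / 5.94418 = 0.841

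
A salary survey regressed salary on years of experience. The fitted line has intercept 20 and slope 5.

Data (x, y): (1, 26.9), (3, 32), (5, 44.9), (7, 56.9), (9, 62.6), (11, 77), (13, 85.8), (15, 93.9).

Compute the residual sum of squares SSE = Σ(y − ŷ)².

x=1: ŷ = 20 + 5·1 = 25; e = 26.9 − 25 = 1.9
x=3: ŷ = 20 + 5·3 = 35; e = 32 − 35 = -3
x=5: ŷ = 20 + 5·5 = 45; e = 44.9 − 45 = -0.1
x=7: ŷ = 20 + 5·7 = 55; e = 56.9 − 55 = 1.9
x=9: ŷ = 20 + 5·9 = 65; e = 62.6 − 65 = -2.4
x=11: ŷ = 20 + 5·11 = 75; e = 77 − 75 = 2
x=13: ŷ = 20 + 5·13 = 85; e = 85.8 − 85 = 0.8
x=15: ŷ = 20 + 5·15 = 95; e = 93.9 − 95 = -1.1
SSE = 3.61 + 9 + 0.01 + 3.61 + 5.76 + 4 + 0.64 + 1.21 = 27.84

SSE = 27.84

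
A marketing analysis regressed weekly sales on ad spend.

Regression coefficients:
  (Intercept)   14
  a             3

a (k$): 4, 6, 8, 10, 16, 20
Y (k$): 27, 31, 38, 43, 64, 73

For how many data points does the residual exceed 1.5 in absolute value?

1

a=4: ŷ = 14 + 3·4 = 26; e = 27 − 26 = 1
a=6: ŷ = 14 + 3·6 = 32; e = 31 − 32 = -1
a=8: ŷ = 14 + 3·8 = 38; e = 38 − 38 = 0
a=10: ŷ = 14 + 3·10 = 44; e = 43 − 44 = -1
a=16: ŷ = 14 + 3·16 = 62; e = 64 − 62 = 2
a=20: ŷ = 14 + 3·20 = 74; e = 73 − 74 = -1
|e| > 1.5: a=16 (|e|=2) → 1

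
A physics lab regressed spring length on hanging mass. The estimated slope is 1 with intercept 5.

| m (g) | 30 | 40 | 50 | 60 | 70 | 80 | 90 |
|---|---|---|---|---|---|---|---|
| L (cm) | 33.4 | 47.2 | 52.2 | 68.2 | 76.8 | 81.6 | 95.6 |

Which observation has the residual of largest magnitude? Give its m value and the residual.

m=30: ŷ = 5 + 30 = 35; r = 33.4 − 35 = -1.6
m=40: ŷ = 5 + 40 = 45; r = 47.2 − 45 = 2.2
m=50: ŷ = 5 + 50 = 55; r = 52.2 − 55 = -2.8
m=60: ŷ = 5 + 60 = 65; r = 68.2 − 65 = 3.2
m=70: ŷ = 5 + 70 = 75; r = 76.8 − 75 = 1.8
m=80: ŷ = 5 + 80 = 85; r = 81.6 − 85 = -3.4
m=90: ŷ = 5 + 90 = 95; r = 95.6 − 95 = 0.6
Largest |r| is 3.4 at m = 80, residual -3.4.

m = 80, r = -3.4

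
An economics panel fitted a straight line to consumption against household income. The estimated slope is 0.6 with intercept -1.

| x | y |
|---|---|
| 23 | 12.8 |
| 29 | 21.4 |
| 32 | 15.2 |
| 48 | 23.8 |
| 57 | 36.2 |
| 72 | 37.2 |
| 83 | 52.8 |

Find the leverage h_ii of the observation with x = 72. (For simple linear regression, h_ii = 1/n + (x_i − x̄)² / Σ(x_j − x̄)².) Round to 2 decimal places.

x̄ = (23 + 29 + 32 + 48 + 57 + 72 + 83)/7 = 49.1429
Σ(x − x̄)² = 683.449 + 405.735 + 293.878 + 1.30612 + 61.7347 + 522.449 + 1146.31 = 3114.86
h = 1/7 + (22.8571)²/3114.86 = 0.142857 + 0.167728 = 0.31

h = 0.31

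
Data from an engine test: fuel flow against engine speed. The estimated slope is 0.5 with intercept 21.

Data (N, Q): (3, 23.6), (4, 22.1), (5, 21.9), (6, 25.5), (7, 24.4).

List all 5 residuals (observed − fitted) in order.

N=3: ŷ = 21 + 0.5·3 = 22.5; e = 23.6 − 22.5 = 1.1
N=4: ŷ = 21 + 0.5·4 = 23; e = 22.1 − 23 = -0.9
N=5: ŷ = 21 + 0.5·5 = 23.5; e = 21.9 − 23.5 = -1.6
N=6: ŷ = 21 + 0.5·6 = 24; e = 25.5 − 24 = 1.5
N=7: ŷ = 21 + 0.5·7 = 24.5; e = 24.4 − 24.5 = -0.1

1.1, -0.9, -1.6, 1.5, -0.1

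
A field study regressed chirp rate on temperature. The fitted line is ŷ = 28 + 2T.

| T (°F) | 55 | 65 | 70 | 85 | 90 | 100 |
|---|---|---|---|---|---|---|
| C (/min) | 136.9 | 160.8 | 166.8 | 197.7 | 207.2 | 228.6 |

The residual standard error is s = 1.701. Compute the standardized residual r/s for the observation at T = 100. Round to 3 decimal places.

0.353

ŷ = 28 + 2·100 = 228
r = 228.6 − 228 = 0.6
r/s = 0.6 / 1.701 = 0.353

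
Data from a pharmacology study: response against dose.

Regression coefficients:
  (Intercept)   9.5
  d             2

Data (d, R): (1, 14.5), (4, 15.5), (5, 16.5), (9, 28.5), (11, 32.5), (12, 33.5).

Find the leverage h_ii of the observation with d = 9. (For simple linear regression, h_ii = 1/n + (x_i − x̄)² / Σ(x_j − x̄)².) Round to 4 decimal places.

d̄ = (1 + 4 + 5 + 9 + 11 + 12)/6 = 7
Σ(d − d̄)² = 36 + 9 + 4 + 4 + 16 + 25 = 94
h = 1/6 + (2)²/94 = 0.166667 + 0.0425532 = 0.2092

h = 0.2092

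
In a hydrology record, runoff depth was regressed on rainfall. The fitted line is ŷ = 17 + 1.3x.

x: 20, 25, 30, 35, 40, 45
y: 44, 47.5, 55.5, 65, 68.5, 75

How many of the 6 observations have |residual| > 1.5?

2

x=20: ŷ = 17 + 1.3·20 = 43; e = 44 − 43 = 1
x=25: ŷ = 17 + 1.3·25 = 49.5; e = 47.5 − 49.5 = -2
x=30: ŷ = 17 + 1.3·30 = 56; e = 55.5 − 56 = -0.5
x=35: ŷ = 17 + 1.3·35 = 62.5; e = 65 − 62.5 = 2.5
x=40: ŷ = 17 + 1.3·40 = 69; e = 68.5 − 69 = -0.5
x=45: ŷ = 17 + 1.3·45 = 75.5; e = 75 − 75.5 = -0.5
|e| > 1.5: x=25 (|e|=2), x=35 (|e|=2.5) → 2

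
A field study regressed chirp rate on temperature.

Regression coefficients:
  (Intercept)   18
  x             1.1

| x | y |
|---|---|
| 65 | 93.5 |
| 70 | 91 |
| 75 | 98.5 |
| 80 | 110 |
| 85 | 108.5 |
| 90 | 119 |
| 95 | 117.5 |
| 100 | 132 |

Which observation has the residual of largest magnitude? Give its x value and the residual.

x = 95, r = -5

x=65: ŷ = 18 + 1.1·65 = 89.5; r = 93.5 − 89.5 = 4
x=70: ŷ = 18 + 1.1·70 = 95; r = 91 − 95 = -4
x=75: ŷ = 18 + 1.1·75 = 100.5; r = 98.5 − 100.5 = -2
x=80: ŷ = 18 + 1.1·80 = 106; r = 110 − 106 = 4
x=85: ŷ = 18 + 1.1·85 = 111.5; r = 108.5 − 111.5 = -3
x=90: ŷ = 18 + 1.1·90 = 117; r = 119 − 117 = 2
x=95: ŷ = 18 + 1.1·95 = 122.5; r = 117.5 − 122.5 = -5
x=100: ŷ = 18 + 1.1·100 = 128; r = 132 − 128 = 4
Largest |r| is 5 at x = 95, residual -5.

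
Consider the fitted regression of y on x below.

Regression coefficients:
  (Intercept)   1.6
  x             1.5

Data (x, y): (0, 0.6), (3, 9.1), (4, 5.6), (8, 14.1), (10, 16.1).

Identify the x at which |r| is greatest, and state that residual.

x=0: ŷ = 1.6 + 1.5·0 = 1.6; r = 0.6 − 1.6 = -1
x=3: ŷ = 1.6 + 1.5·3 = 6.1; r = 9.1 − 6.1 = 3
x=4: ŷ = 1.6 + 1.5·4 = 7.6; r = 5.6 − 7.6 = -2
x=8: ŷ = 1.6 + 1.5·8 = 13.6; r = 14.1 − 13.6 = 0.5
x=10: ŷ = 1.6 + 1.5·10 = 16.6; r = 16.1 − 16.6 = -0.5
Largest |r| is 3 at x = 3, residual 3.

x = 3, r = 3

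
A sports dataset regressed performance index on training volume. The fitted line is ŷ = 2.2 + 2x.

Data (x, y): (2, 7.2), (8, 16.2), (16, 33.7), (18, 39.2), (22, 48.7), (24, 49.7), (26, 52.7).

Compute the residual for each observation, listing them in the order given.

1, -2, -0.5, 1, 2.5, -0.5, -1.5

x=2: ŷ = 2.2 + 2·2 = 6.2; r = 7.2 − 6.2 = 1
x=8: ŷ = 2.2 + 2·8 = 18.2; r = 16.2 − 18.2 = -2
x=16: ŷ = 2.2 + 2·16 = 34.2; r = 33.7 − 34.2 = -0.5
x=18: ŷ = 2.2 + 2·18 = 38.2; r = 39.2 − 38.2 = 1
x=22: ŷ = 2.2 + 2·22 = 46.2; r = 48.7 − 46.2 = 2.5
x=24: ŷ = 2.2 + 2·24 = 50.2; r = 49.7 − 50.2 = -0.5
x=26: ŷ = 2.2 + 2·26 = 54.2; r = 52.7 − 54.2 = -1.5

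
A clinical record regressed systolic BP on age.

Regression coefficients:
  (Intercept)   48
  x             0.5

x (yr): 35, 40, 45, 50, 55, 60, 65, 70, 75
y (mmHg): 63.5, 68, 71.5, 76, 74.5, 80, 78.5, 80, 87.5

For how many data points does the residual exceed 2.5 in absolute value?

2

x=35: ŷ = 48 + 0.5·35 = 65.5; e = 63.5 − 65.5 = -2
x=40: ŷ = 48 + 0.5·40 = 68; e = 68 − 68 = 0
x=45: ŷ = 48 + 0.5·45 = 70.5; e = 71.5 − 70.5 = 1
x=50: ŷ = 48 + 0.5·50 = 73; e = 76 − 73 = 3
x=55: ŷ = 48 + 0.5·55 = 75.5; e = 74.5 − 75.5 = -1
x=60: ŷ = 48 + 0.5·60 = 78; e = 80 − 78 = 2
x=65: ŷ = 48 + 0.5·65 = 80.5; e = 78.5 − 80.5 = -2
x=70: ŷ = 48 + 0.5·70 = 83; e = 80 − 83 = -3
x=75: ŷ = 48 + 0.5·75 = 85.5; e = 87.5 − 85.5 = 2
|e| > 2.5: x=50 (|e|=3), x=70 (|e|=3) → 2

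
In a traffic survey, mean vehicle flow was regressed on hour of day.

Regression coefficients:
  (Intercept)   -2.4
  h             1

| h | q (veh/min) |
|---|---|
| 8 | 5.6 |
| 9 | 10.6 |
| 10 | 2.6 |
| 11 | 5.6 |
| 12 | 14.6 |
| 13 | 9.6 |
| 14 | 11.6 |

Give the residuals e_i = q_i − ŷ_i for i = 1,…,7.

0, 4, -5, -3, 5, -1, 0

h=8: ŷ = -2.4 + 8 = 5.6; e = 5.6 − 5.6 = 0
h=9: ŷ = -2.4 + 9 = 6.6; e = 10.6 − 6.6 = 4
h=10: ŷ = -2.4 + 10 = 7.6; e = 2.6 − 7.6 = -5
h=11: ŷ = -2.4 + 11 = 8.6; e = 5.6 − 8.6 = -3
h=12: ŷ = -2.4 + 12 = 9.6; e = 14.6 − 9.6 = 5
h=13: ŷ = -2.4 + 13 = 10.6; e = 9.6 − 10.6 = -1
h=14: ŷ = -2.4 + 14 = 11.6; e = 11.6 − 11.6 = 0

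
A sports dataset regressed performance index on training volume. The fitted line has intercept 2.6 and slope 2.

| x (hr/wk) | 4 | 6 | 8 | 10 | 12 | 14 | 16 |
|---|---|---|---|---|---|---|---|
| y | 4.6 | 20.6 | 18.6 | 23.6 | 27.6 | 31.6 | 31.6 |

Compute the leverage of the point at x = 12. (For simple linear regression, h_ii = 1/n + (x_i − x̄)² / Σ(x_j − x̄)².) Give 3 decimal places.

x̄ = (4 + 6 + 8 + 10 + 12 + 14 + 16)/7 = 10
Σ(x − x̄)² = 36 + 16 + 4 + 0 + 4 + 16 + 36 = 112
h = 1/7 + (2)²/112 = 0.142857 + 0.0357143 = 0.179

h = 0.179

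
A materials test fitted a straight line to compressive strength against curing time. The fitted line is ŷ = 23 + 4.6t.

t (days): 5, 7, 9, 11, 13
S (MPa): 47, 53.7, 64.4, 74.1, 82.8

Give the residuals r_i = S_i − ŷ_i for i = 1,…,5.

t=5: ŷ = 23 + 4.6·5 = 46; r = 47 − 46 = 1
t=7: ŷ = 23 + 4.6·7 = 55.2; r = 53.7 − 55.2 = -1.5
t=9: ŷ = 23 + 4.6·9 = 64.4; r = 64.4 − 64.4 = 0
t=11: ŷ = 23 + 4.6·11 = 73.6; r = 74.1 − 73.6 = 0.5
t=13: ŷ = 23 + 4.6·13 = 82.8; r = 82.8 − 82.8 = 0

1, -1.5, 0, 0.5, 0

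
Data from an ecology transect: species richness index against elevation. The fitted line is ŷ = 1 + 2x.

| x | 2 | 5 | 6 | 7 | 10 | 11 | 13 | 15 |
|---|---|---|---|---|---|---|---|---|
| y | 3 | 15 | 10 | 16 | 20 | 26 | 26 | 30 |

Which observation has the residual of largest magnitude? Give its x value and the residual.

x = 5, e = 4

x=2: ŷ = 1 + 2·2 = 5; e = 3 − 5 = -2
x=5: ŷ = 1 + 2·5 = 11; e = 15 − 11 = 4
x=6: ŷ = 1 + 2·6 = 13; e = 10 − 13 = -3
x=7: ŷ = 1 + 2·7 = 15; e = 16 − 15 = 1
x=10: ŷ = 1 + 2·10 = 21; e = 20 − 21 = -1
x=11: ŷ = 1 + 2·11 = 23; e = 26 − 23 = 3
x=13: ŷ = 1 + 2·13 = 27; e = 26 − 27 = -1
x=15: ŷ = 1 + 2·15 = 31; e = 30 − 31 = -1
Largest |e| is 4 at x = 5, residual 4.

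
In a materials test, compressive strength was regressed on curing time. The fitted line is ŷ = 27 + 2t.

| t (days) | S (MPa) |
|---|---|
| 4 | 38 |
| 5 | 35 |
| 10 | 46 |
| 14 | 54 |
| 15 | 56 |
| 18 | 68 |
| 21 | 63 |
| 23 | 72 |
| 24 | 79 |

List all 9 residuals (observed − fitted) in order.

3, -2, -1, -1, -1, 5, -6, -1, 4

t=4: ŷ = 27 + 2·4 = 35; r = 38 − 35 = 3
t=5: ŷ = 27 + 2·5 = 37; r = 35 − 37 = -2
t=10: ŷ = 27 + 2·10 = 47; r = 46 − 47 = -1
t=14: ŷ = 27 + 2·14 = 55; r = 54 − 55 = -1
t=15: ŷ = 27 + 2·15 = 57; r = 56 − 57 = -1
t=18: ŷ = 27 + 2·18 = 63; r = 68 − 63 = 5
t=21: ŷ = 27 + 2·21 = 69; r = 63 − 69 = -6
t=23: ŷ = 27 + 2·23 = 73; r = 72 − 73 = -1
t=24: ŷ = 27 + 2·24 = 75; r = 79 − 75 = 4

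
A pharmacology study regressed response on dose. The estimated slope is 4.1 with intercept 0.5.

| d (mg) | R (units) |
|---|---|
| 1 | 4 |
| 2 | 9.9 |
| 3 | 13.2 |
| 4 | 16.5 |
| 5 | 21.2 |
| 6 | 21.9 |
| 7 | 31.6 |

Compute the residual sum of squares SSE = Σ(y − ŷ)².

SSE = 18.16

d=1: R̂ = 0.5 + 4.1·1 = 4.6; e = 4 − 4.6 = -0.6
d=2: R̂ = 0.5 + 4.1·2 = 8.7; e = 9.9 − 8.7 = 1.2
d=3: R̂ = 0.5 + 4.1·3 = 12.8; e = 13.2 − 12.8 = 0.4
d=4: R̂ = 0.5 + 4.1·4 = 16.9; e = 16.5 − 16.9 = -0.4
d=5: R̂ = 0.5 + 4.1·5 = 21; e = 21.2 − 21 = 0.2
d=6: R̂ = 0.5 + 4.1·6 = 25.1; e = 21.9 − 25.1 = -3.2
d=7: R̂ = 0.5 + 4.1·7 = 29.2; e = 31.6 − 29.2 = 2.4
SSE = 0.36 + 1.44 + 0.16 + 0.16 + 0.04 + 10.24 + 5.76 = 18.16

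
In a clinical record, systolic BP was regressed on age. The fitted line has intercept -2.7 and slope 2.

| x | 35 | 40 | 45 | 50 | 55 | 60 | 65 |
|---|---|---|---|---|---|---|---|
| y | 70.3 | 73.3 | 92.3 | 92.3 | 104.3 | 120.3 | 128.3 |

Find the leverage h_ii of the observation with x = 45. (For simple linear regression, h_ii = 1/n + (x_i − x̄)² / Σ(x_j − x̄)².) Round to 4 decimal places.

h = 0.1786

x̄ = (35 + 40 + 45 + 50 + 55 + 60 + 65)/7 = 50
Σ(x − x̄)² = 225 + 100 + 25 + 0 + 25 + 100 + 225 = 700
h = 1/7 + (-5)²/700 = 0.142857 + 0.0357143 = 0.1786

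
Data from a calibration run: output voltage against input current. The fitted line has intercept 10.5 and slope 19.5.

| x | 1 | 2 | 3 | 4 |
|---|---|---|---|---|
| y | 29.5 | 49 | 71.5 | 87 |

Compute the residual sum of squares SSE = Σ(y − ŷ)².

SSE = 9

x=1: ŷ = 10.5 + 19.5·1 = 30; r = 29.5 − 30 = -0.5
x=2: ŷ = 10.5 + 19.5·2 = 49.5; r = 49 − 49.5 = -0.5
x=3: ŷ = 10.5 + 19.5·3 = 69; r = 71.5 − 69 = 2.5
x=4: ŷ = 10.5 + 19.5·4 = 88.5; r = 87 − 88.5 = -1.5
SSE = 0.25 + 0.25 + 6.25 + 2.25 = 9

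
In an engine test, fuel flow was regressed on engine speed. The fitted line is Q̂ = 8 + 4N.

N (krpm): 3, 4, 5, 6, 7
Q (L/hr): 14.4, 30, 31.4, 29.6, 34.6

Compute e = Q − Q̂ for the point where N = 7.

Q̂ = 8 + 4·7 = 36
e = 34.6 − 36 = -1.4

e = -1.4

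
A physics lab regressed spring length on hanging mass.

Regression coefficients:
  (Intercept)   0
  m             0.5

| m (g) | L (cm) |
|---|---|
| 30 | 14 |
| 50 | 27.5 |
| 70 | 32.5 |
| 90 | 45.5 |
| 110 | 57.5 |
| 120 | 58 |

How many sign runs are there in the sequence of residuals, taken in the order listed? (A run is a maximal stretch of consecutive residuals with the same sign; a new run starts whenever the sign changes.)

m=30: L̂ = 0.5·30 = 15; r = 14 − 15 = -1
m=50: L̂ = 0.5·50 = 25; r = 27.5 − 25 = 2.5
m=70: L̂ = 0.5·70 = 35; r = 32.5 − 35 = -2.5
m=90: L̂ = 0.5·90 = 45; r = 45.5 − 45 = 0.5
m=110: L̂ = 0.5·110 = 55; r = 57.5 − 55 = 2.5
m=120: L̂ = 0.5·120 = 60; r = 58 − 60 = -2
Signs: − + − + + −
Runs: −×1, +×1, −×1, +×2, −×1 → 5

5 runs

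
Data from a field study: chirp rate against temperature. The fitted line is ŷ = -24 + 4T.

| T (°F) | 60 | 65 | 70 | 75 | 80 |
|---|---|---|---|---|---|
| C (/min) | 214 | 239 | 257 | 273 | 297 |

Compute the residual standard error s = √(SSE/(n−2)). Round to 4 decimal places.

T=60: ŷ = -24 + 4·60 = 216; e = 214 − 216 = -2
T=65: ŷ = -24 + 4·65 = 236; e = 239 − 236 = 3
T=70: ŷ = -24 + 4·70 = 256; e = 257 − 256 = 1
T=75: ŷ = -24 + 4·75 = 276; e = 273 − 276 = -3
T=80: ŷ = -24 + 4·80 = 296; e = 297 − 296 = 1
SSE = 4 + 9 + 1 + 9 + 1 = 24
s = √(24/3) = √8 ≈ 2.8284

s = 2.8284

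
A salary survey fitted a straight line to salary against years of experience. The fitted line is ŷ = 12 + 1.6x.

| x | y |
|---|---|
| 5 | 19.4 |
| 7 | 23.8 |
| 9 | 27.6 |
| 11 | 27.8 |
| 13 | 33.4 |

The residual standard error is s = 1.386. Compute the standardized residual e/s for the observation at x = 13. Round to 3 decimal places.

0.433

ŷ = 12 + 1.6·13 = 32.8
e = 33.4 − 32.8 = 0.6
e/s = 0.6 / 1.386 = 0.433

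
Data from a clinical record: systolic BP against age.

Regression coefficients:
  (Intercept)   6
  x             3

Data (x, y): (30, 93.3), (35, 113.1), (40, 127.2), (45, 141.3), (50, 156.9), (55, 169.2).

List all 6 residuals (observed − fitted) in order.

x=30: ŷ = 6 + 3·30 = 96; r = 93.3 − 96 = -2.7
x=35: ŷ = 6 + 3·35 = 111; r = 113.1 − 111 = 2.1
x=40: ŷ = 6 + 3·40 = 126; r = 127.2 − 126 = 1.2
x=45: ŷ = 6 + 3·45 = 141; r = 141.3 − 141 = 0.3
x=50: ŷ = 6 + 3·50 = 156; r = 156.9 − 156 = 0.9
x=55: ŷ = 6 + 3·55 = 171; r = 169.2 − 171 = -1.8

-2.7, 2.1, 1.2, 0.3, 0.9, -1.8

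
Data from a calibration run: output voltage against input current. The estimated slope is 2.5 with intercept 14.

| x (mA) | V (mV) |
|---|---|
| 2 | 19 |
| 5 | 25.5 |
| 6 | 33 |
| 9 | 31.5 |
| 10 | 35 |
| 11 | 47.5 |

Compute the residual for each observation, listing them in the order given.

0, -1, 4, -5, -4, 6

x=2: V̂ = 14 + 2.5·2 = 19; e = 19 − 19 = 0
x=5: V̂ = 14 + 2.5·5 = 26.5; e = 25.5 − 26.5 = -1
x=6: V̂ = 14 + 2.5·6 = 29; e = 33 − 29 = 4
x=9: V̂ = 14 + 2.5·9 = 36.5; e = 31.5 − 36.5 = -5
x=10: V̂ = 14 + 2.5·10 = 39; e = 35 − 39 = -4
x=11: V̂ = 14 + 2.5·11 = 41.5; e = 47.5 − 41.5 = 6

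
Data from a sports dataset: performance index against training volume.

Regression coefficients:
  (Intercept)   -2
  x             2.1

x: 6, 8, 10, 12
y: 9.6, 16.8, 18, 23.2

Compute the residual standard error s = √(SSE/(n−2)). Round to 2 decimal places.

x=6: ŷ = -2 + 2.1·6 = 10.6; e = 9.6 − 10.6 = -1
x=8: ŷ = -2 + 2.1·8 = 14.8; e = 16.8 − 14.8 = 2
x=10: ŷ = -2 + 2.1·10 = 19; e = 18 − 19 = -1
x=12: ŷ = -2 + 2.1·12 = 23.2; e = 23.2 − 23.2 = 0
SSE = 1 + 4 + 1 + 0 = 6
s = √(6/2) = √3 ≈ 1.73

s = 1.73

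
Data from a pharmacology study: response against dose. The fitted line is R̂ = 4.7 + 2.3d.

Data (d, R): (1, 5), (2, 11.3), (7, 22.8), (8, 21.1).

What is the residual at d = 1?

e = -2

R̂ = 4.7 + 2.3·1 = 7
e = 5 − 7 = -2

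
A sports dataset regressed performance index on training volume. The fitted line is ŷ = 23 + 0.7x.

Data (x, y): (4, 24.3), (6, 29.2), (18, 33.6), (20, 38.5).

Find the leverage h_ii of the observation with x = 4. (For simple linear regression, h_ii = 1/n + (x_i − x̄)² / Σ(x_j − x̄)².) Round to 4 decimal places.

h = 0.5700

x̄ = (4 + 6 + 18 + 20)/4 = 12
Σ(x − x̄)² = 64 + 36 + 36 + 64 = 200
h = 1/4 + (-8)²/200 = 0.25 + 0.32 = 0.5700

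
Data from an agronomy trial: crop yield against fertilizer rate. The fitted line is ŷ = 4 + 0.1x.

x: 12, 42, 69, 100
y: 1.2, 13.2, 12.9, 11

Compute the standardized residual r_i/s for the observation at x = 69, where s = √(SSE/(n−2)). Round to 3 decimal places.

0.385

x=12: ŷ = 4 + 0.1·12 = 5.2; r = 1.2 − 5.2 = -4
x=42: ŷ = 4 + 0.1·42 = 8.2; r = 13.2 − 8.2 = 5
x=69: ŷ = 4 + 0.1·69 = 10.9; r = 12.9 − 10.9 = 2
x=100: ŷ = 4 + 0.1·100 = 14; r = 11 − 14 = -3
SSE = 16 + 25 + 4 + 9 = 54
s = √(54/2) = 5.19615
r/s = 2 / 5.19615 = 0.385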